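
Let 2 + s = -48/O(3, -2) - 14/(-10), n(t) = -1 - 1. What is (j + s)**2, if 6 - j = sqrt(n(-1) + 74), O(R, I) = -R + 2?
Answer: 73089/25 - 3204*sqrt(2)/5 ≈ 2017.3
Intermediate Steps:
n(t) = -2
O(R, I) = 2 - R
j = 6 - 6*sqrt(2) (j = 6 - sqrt(-2 + 74) = 6 - sqrt(72) = 6 - 6*sqrt(2) ≈ -2.4853)
s = 237/5 (s = -2 + (-48/(2 - 1*3) - 14/(-10)) = -2 + (-48/(2 - 3) - 14*(-1/10)) = -2 + (-48/(-1) + 7/5) = -2 + (-48*(-1) + 7/5) = -2 + (48 + 7/5) = -2 + 247/5 = 237/5 ≈ 47.400)
(j + s)**2 = ((6 - 6*sqrt(2)) + 237/5)**2 = (267/5 - 6*sqrt(2))**2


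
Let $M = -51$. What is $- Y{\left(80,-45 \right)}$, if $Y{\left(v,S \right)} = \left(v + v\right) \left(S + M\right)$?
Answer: $15360$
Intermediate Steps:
$Y{\left(v,S \right)} = 2 v \left(-51 + S\right)$ ($Y{\left(v,S \right)} = \left(v + v\right) \left(S - 51\right) = 2 v \left(-51 + S\right)$)
$- Y{\left(80,-45 \right)} = - 2 \cdot 80 \left(-51 - 45\right) = - 2 \cdot 80 \left(-96\right) = \left(-1\right) \left(-15360\right) = 15360$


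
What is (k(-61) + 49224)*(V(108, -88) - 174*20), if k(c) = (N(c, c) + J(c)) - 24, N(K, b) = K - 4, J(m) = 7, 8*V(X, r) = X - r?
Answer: -169810181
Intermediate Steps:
V(X, r) = -r/8 + X/8 (V(X, r) = (X - r)/8 = -r/8 + X/8)
N(K, b) = -4 + K
k(c) = -21 + c (k(c) = ((-4 + c) + 7) - 24 = (3 + c) - 24 = -21 + c)
(k(-61) + 49224)*(V(108, -88) - 174*20) = ((-21 - 61) + 49224)*((-⅛*(-88) + (⅛)*108) - 174*20) = (-82 + 49224)*((11 + 27/2) - 3480) = 49142*(49/2 - 3480) = 49142*(-6911/2) = -169810181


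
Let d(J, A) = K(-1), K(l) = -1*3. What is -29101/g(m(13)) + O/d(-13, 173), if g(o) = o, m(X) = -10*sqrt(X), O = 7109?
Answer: -7109/3 + 29101*sqrt(13)/130 ≈ -1562.6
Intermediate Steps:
K(l) = -3
d(J, A) = -3
-29101/g(m(13)) + O/d(-13, 173) = -29101*(-sqrt(13)/130) + 7109/(-3) = -(-29101)*sqrt(13)/130 + 7109*(-1/3) = 29101*sqrt(13)/130 - 7109/3 = -7109/3 + 29101*sqrt(13)/130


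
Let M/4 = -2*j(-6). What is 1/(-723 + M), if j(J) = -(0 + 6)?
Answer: -1/675 ≈ -0.0014815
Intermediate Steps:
j(J) = -6 (j(J) = -1*6 = -6)
M = 48 (M = 4*(-2*(-6)) = 4*12 = 48)
1/(-723 + M) = 1/(-723 + 48) = 1/(-675) = -1/675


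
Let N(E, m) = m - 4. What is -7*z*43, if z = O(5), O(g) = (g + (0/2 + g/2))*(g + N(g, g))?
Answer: -13545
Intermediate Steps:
N(E, m) = -4 + m
O(g) = 3*g*(-4 + 2*g)/2 (O(g) = (g + (0/2 + g/2))*(g + (-4 + g)) = (g + (0*(½) + g*(½)))*(-4 + 2*g) = (g + (0 + g/2))*(-4 + 2*g) = (g + g/2)*(-4 + 2*g) = (3*g/2)*(-4 + 2*g) = 3*g*(-4 + 2*g)/2)
z = 45 (z = 3*5*(-2 + 5) = 3*5*3 = 45)
-7*z*43 = -7*45*43 = -315*43 = -13545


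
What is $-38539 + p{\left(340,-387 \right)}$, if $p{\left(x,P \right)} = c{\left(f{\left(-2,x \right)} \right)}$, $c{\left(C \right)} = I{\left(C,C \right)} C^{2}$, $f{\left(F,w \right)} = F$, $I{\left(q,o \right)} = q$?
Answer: $-38547$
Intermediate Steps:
$c{\left(C \right)} = C^{3}$ ($c{\left(C \right)} = C C^{2} = C^{3}$)
$p{\left(x,P \right)} = -8$ ($p{\left(x,P \right)} = \left(-2\right)^{3} = -8$)
$-38539 + p{\left(340,-387 \right)} = -38539 - 8 = -38547$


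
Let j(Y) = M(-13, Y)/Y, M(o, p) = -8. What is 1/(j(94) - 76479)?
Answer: -47/3594517 ≈ -1.3075e-5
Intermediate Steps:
j(Y) = -8/Y
1/(j(94) - 76479) = 1/(-8/94 - 76479) = 1/(-8*1/94 - 76479) = 1/(-4/47 - 76479) = 1/(-3594517/47) = -47/3594517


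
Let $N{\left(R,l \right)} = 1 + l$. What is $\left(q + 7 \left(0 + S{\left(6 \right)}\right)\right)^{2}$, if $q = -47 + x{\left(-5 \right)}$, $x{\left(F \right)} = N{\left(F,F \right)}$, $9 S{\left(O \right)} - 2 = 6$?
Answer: $\frac{162409}{81} \approx 2005.0$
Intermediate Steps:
$S{\left(O \right)} = \frac{8}{9}$ ($S{\left(O \right)} = \frac{2}{9} + \frac{1}{9} \cdot 6 = \frac{2}{9} + \frac{2}{3} = \frac{8}{9}$)
$x{\left(F \right)} = 1 + F$
$q = -51$ ($q = -47 + \left(1 - 5\right) = -47 - 4 = -51$)
$\left(q + 7 \left(0 + S{\left(6 \right)}\right)\right)^{2} = \left(-51 + 7 \left(0 + \frac{8}{9}\right)\right)^{2} = \left(-51 + 7 \cdot \frac{8}{9}\right)^{2} = \left(-51 + \frac{56}{9}\right)^{2} = \left(- \frac{403}{9}\right)^{2} = \frac{162409}{81}$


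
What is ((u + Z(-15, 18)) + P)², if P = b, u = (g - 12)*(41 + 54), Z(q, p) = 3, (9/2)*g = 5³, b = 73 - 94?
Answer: 177635584/81 ≈ 2.1930e+6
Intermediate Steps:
b = -21
g = 250/9 (g = (2/9)*5³ = (2/9)*125 = 250/9 ≈ 27.778)
u = 13490/9 (u = (250/9 - 12)*(41 + 54) = (142/9)*95 = 13490/9 ≈ 1498.9)
P = -21
((u + Z(-15, 18)) + P)² = ((13490/9 + 3) - 21)² = (13517/9 - 21)² = (13328/9)² = 177635584/81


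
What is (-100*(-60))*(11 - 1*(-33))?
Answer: 264000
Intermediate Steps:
(-100*(-60))*(11 - 1*(-33)) = 6000*(11 + 33) = 6000*44 = 264000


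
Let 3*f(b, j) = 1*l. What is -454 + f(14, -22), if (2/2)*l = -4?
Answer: -1366/3 ≈ -455.33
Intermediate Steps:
l = -4
f(b, j) = -4/3 (f(b, j) = (1*(-4))/3 = (⅓)*(-4) = -4/3)
-454 + f(14, -22) = -454 - 4/3 = -1366/3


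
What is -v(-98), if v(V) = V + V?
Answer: 196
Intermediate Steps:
v(V) = 2*V
-v(-98) = -2*(-98) = -1*(-196) = 196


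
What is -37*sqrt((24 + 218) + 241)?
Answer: -37*sqrt(483) ≈ -813.16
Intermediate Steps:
-37*sqrt((24 + 218) + 241) = -37*sqrt(242 + 241) = -37*sqrt(483)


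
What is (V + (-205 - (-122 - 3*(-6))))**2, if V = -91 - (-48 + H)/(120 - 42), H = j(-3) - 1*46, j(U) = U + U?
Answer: 55323844/1521 ≈ 36373.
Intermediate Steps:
j(U) = 2*U
H = -52 (H = 2*(-3) - 1*46 = -6 - 46 = -52)
V = -3499/39 (V = -91 - (-48 - 52)/(120 - 42) = -91 - (-100)/78 = -91 - 1*(-50/39) = -91 + 50/39 = -3499/39 ≈ -89.718)
(V + (-205 - (-122 - 3*(-6))))**2 = (-3499/39 + (-205 - (-122 - 3*(-6))))**2 = (-3499/39 + (-205 - (-122 + 18)))**2 = (-3499/39 + (-205 - 1*(-104)))**2 = (-3499/39 + (-205 + 104))**2 = (-3499/39 - 101)**2 = (-7438/39)**2 = 55323844/1521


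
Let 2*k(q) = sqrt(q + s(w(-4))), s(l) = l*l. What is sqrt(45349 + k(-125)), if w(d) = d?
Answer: sqrt(181396 + 2*I*sqrt(109))/2 ≈ 212.95 + 0.012257*I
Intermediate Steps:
s(l) = l**2
k(q) = sqrt(16 + q)/2 (k(q) = sqrt(q + (-4)**2)/2 = sqrt(q + 16)/2 = sqrt(16 + q)/2)
sqrt(45349 + k(-125)) = sqrt(45349 + sqrt(16 - 125)/2) = sqrt(45349 + sqrt(-109)/2) = sqrt(45349 + (I*sqrt(109))/2) = sqrt(45349 + I*sqrt(109)/2)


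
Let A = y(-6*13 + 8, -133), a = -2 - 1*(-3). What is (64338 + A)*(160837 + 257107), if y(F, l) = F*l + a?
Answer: 30781157656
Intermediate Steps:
a = 1 (a = -2 + 3 = 1)
y(F, l) = 1 + F*l (y(F, l) = F*l + 1 = 1 + F*l)
A = 9311 (A = 1 + (-6*13 + 8)*(-133) = 1 + (-78 + 8)*(-133) = 1 - 70*(-133) = 1 + 9310 = 9311)
(64338 + A)*(160837 + 257107) = (64338 + 9311)*(160837 + 257107) = 73649*417944 = 30781157656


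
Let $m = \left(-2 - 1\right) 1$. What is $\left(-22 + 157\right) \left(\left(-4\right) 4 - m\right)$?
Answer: $-1755$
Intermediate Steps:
$m = -3$ ($m = \left(-3\right) 1 = -3$)
$\left(-22 + 157\right) \left(\left(-4\right) 4 - m\right) = \left(-22 + 157\right) \left(\left(-4\right) 4 - -3\right) = 135 \left(-16 + 3\right) = 135 \left(-13\right) = -1755$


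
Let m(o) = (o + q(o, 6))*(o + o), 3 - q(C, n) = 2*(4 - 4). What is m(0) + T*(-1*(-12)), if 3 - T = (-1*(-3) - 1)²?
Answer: -12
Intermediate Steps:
q(C, n) = 3 (q(C, n) = 3 - 2*(4 - 4) = 3 - 2*0 = 3 - 1*0 = 3 + 0 = 3)
m(o) = 2*o*(3 + o) (m(o) = (o + 3)*(o + o) = (3 + o)*(2*o) = 2*o*(3 + o))
T = -1 (T = 3 - (-1*(-3) - 1)² = 3 - (3 - 1)² = 3 - 1*2² = 3 - 1*4 = 3 - 4 = -1)
m(0) + T*(-1*(-12)) = 2*0*(3 + 0) - (-1)*(-12) = 2*0*3 - 1*12 = 0 - 12 = -12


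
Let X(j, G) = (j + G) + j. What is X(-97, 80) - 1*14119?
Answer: -14233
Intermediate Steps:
X(j, G) = G + 2*j (X(j, G) = (G + j) + j = G + 2*j)
X(-97, 80) - 1*14119 = (80 + 2*(-97)) - 1*14119 = (80 - 194) - 14119 = -114 - 14119 = -14233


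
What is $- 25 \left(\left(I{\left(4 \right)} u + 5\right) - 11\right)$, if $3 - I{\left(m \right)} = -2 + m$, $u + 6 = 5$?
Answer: $175$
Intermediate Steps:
$u = -1$ ($u = -6 + 5 = -1$)
$I{\left(m \right)} = 5 - m$ ($I{\left(m \right)} = 3 - \left(-2 + m\right) = 5 - m$)
$- 25 \left(\left(I{\left(4 \right)} u + 5\right) - 11\right) = - 25 \left(\left(\left(5 - 4\right) \left(-1\right) + 5\right) - 11\right) = - 25 \left(\left(1 \left(-1\right) + 5\right) - 11\right) = - 25 \left(\left(-1 + 5\right) - 11\right) = - 25 \left(4 - 11\right) = \left(-25\right) \left(-7\right) = 175$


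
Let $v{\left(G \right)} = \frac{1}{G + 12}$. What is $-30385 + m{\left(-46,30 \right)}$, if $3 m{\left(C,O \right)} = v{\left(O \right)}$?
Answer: $- \frac{3828509}{126} \approx -30385.0$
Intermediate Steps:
$v{\left(G \right)} = \frac{1}{12 + G}$
$m{\left(C,O \right)} = \frac{1}{3 \left(12 + O\right)}$
$-30385 + m{\left(-46,30 \right)} = -30385 + \frac{1}{3 \left(12 + 30\right)} = -30385 + \frac{1}{3 \cdot 42} = -30385 + \frac{1}{3} \cdot \frac{1}{42} = -30385 + \frac{1}{126} = - \frac{3828509}{126}$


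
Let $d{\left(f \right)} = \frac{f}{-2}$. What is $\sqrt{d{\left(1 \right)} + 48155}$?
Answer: $\frac{9 \sqrt{2378}}{2} \approx 219.44$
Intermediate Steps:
$d{\left(f \right)} = - \frac{f}{2}$ ($d{\left(f \right)} = f \left(- \frac{1}{2}\right) = - \frac{f}{2}$)
$\sqrt{d{\left(1 \right)} + 48155} = \sqrt{\left(- \frac{1}{2}\right) 1 + 48155} = \sqrt{- \frac{1}{2} + 48155} = \sqrt{\frac{96309}{2}} = \frac{9 \sqrt{2378}}{2}$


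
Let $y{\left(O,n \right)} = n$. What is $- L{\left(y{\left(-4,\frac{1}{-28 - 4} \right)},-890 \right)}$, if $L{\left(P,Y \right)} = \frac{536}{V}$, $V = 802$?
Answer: $- \frac{268}{401} \approx -0.66833$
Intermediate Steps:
$L{\left(P,Y \right)} = \frac{268}{401}$ ($L{\left(P,Y \right)} = \frac{536}{802} = 536 \cdot \frac{1}{802} = \frac{268}{401}$)
$- L{\left(y{\left(-4,\frac{1}{-28 - 4} \right)},-890 \right)} = \left(-1\right) \frac{268}{401} = - \frac{268}{401}$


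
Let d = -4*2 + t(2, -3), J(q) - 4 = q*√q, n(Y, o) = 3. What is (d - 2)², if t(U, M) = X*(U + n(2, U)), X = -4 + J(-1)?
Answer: 75 + 100*I ≈ 75.0 + 100.0*I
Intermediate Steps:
J(q) = 4 + q^(3/2) (J(q) = 4 + q*√q = 4 + q^(3/2))
X = -I (X = -4 + (4 + (-1)^(3/2)) = -4 + (4 - I) = -I ≈ -1.0*I)
t(U, M) = -I*(3 + U) (t(U, M) = (-I)*(U + 3) = (-I)*(3 + U) = -I*(3 + U))
d = -8 - 5*I (d = -4*2 + I*(-3 - 1*2) = -8 + I*(-3 - 2) = -8 + I*(-5) = -8 - 5*I ≈ -8.0 - 5.0*I)
(d - 2)² = ((-8 - 5*I) - 2)² = (-10 - 5*I)²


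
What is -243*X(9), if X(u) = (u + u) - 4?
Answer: -3402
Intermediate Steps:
X(u) = -4 + 2*u (X(u) = 2*u - 4 = -4 + 2*u)
-243*X(9) = -243*(-4 + 2*9) = -243*(-4 + 18) = -243*14 = -3402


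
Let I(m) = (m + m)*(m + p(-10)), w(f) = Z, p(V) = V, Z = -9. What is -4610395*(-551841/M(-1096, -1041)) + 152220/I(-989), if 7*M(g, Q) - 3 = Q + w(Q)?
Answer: -45467487325955935/2672991 ≈ -1.7010e+10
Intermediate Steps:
w(f) = -9
M(g, Q) = -6/7 + Q/7 (M(g, Q) = 3/7 + (Q - 9)/7 = 3/7 + (-9 + Q)/7 = 3/7 + (-9/7 + Q/7) = -6/7 + Q/7)
I(m) = 2*m*(-10 + m) (I(m) = (m + m)*(m - 10) = (2*m)*(-10 + m) = 2*m*(-10 + m))
-4610395*(-551841/M(-1096, -1041)) + 152220/I(-989) = -4610395*(-551841/(-6/7 + (⅐)*(-1041))) + 152220/((2*(-989)*(-10 - 989))) = -4610395*(-551841/(-6/7 - 1041/7)) + 152220/((2*(-989)*(-999))) = -4610395/((-1047/7*(-1/551841))) + 152220/1976022 = -4610395/349/1287629 + 152220*(1/1976022) = -4610395*1287629/349 + 590/7659 = -5936478303455/349 + 590/7659 = -45467487325955935/2672991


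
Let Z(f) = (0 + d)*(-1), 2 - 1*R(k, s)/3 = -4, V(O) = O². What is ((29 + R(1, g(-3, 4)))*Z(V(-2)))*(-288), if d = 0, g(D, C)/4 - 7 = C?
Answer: 0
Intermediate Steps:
g(D, C) = 28 + 4*C
R(k, s) = 18 (R(k, s) = 6 - 3*(-4) = 6 + 12 = 18)
Z(f) = 0 (Z(f) = (0 + 0)*(-1) = 0*(-1) = 0)
((29 + R(1, g(-3, 4)))*Z(V(-2)))*(-288) = ((29 + 18)*0)*(-288) = (47*0)*(-288) = 0*(-288) = 0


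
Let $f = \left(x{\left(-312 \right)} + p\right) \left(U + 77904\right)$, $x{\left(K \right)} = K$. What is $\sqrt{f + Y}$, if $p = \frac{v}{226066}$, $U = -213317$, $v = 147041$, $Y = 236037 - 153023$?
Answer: $\frac{\sqrt{181710660827982}}{2074} \approx 6499.5$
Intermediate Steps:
$Y = 83014$
$p = \frac{1349}{2074}$ ($p = \frac{147041}{226066} = 147041 \cdot \frac{1}{226066} = \frac{1349}{2074} \approx 0.65043$)
$f = \frac{87441455207}{2074}$ ($f = \left(-312 + \frac{1349}{2074}\right) \left(-213317 + 77904\right) = \left(- \frac{645739}{2074}\right) \left(-135413\right) = \frac{87441455207}{2074} \approx 4.2161 \cdot 10^{7}$)
$\sqrt{f + Y} = \sqrt{\frac{87441455207}{2074} + 83014} = \sqrt{\frac{87613626243}{2074}} = \frac{\sqrt{181710660827982}}{2074}$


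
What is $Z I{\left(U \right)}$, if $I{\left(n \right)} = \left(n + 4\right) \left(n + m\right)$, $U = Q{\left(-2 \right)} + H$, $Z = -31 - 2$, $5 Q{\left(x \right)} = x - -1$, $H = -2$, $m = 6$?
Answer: $- \frac{5643}{25} \approx -225.72$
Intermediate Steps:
$Q{\left(x \right)} = \frac{1}{5} + \frac{x}{5}$ ($Q{\left(x \right)} = \frac{x - -1}{5} = \frac{x + 1}{5} = \frac{1 + x}{5} = \frac{1}{5} + \frac{x}{5}$)
$Z = -33$ ($Z = -31 - 2 = -33$)
$U = - \frac{11}{5}$ ($U = \left(\frac{1}{5} + \frac{1}{5} \left(-2\right)\right) - 2 = \left(\frac{1}{5} - \frac{2}{5}\right) - 2 = - \frac{1}{5} - 2 = - \frac{11}{5} \approx -2.2$)
$I{\left(n \right)} = \left(4 + n\right) \left(6 + n\right)$ ($I{\left(n \right)} = \left(n + 4\right) \left(n + 6\right) = \left(4 + n\right) \left(6 + n\right)$)
$Z I{\left(U \right)} = - 33 \left(24 + \left(- \frac{11}{5}\right)^{2} + 10 \left(- \frac{11}{5}\right)\right) = - 33 \left(24 + \frac{121}{25} - 22\right) = \left(-33\right) \frac{171}{25} = - \frac{5643}{25}$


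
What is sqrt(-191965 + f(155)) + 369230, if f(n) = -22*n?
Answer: 369230 + 5*I*sqrt(7815) ≈ 3.6923e+5 + 442.01*I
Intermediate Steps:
sqrt(-191965 + f(155)) + 369230 = sqrt(-191965 - 22*155) + 369230 = sqrt(-191965 - 3410) + 369230 = sqrt(-195375) + 369230 = 5*I*sqrt(7815) + 369230 = 369230 + 5*I*sqrt(7815)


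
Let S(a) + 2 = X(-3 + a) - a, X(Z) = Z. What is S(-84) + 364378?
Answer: 364373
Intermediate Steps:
S(a) = -5 (S(a) = -2 + ((-3 + a) - a) = -2 - 3 = -5)
S(-84) + 364378 = -5 + 364378 = 364373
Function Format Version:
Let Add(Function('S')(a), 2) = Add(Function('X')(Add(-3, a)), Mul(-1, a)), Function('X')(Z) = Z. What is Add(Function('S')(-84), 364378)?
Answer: 364373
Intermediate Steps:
Function('S')(a) = -5 (Function('S')(a) = Add(-2, Add(Add(-3, a), Mul(-1, a))) = Add(-2, -3) = -5)
Add(Function('S')(-84), 364378) = Add(-5, 364378) = 364373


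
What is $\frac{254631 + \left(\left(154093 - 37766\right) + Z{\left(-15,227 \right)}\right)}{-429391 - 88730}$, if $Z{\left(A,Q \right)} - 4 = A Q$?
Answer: $- \frac{122519}{172707} \approx -0.7094$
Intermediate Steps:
$Z{\left(A,Q \right)} = 4 + A Q$
$\frac{254631 + \left(\left(154093 - 37766\right) + Z{\left(-15,227 \right)}\right)}{-429391 - 88730} = \frac{254631 + \left(\left(154093 - 37766\right) + \left(4 - 3405\right)\right)}{-429391 - 88730} = \frac{254631 + \left(116327 + \left(4 - 3405\right)\right)}{-518121} = \left(254631 + \left(116327 - 3401\right)\right) \left(- \frac{1}{518121}\right) = \left(254631 + 112926\right) \left(- \frac{1}{518121}\right) = 367557 \left(- \frac{1}{518121}\right) = - \frac{122519}{172707}$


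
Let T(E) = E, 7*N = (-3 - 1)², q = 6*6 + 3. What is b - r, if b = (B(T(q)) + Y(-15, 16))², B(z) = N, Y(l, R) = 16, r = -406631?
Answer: 19941303/49 ≈ 4.0697e+5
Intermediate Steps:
q = 39 (q = 36 + 3 = 39)
N = 16/7 (N = (-3 - 1)²/7 = (⅐)*(-4)² = (⅐)*16 = 16/7 ≈ 2.2857)
B(z) = 16/7
b = 16384/49 (b = (16/7 + 16)² = (128/7)² = 16384/49 ≈ 334.37)
b - r = 16384/49 - 1*(-406631) = 16384/49 + 406631 = 19941303/49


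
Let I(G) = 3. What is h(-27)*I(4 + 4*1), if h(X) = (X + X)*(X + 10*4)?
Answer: -2106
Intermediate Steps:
h(X) = 2*X*(40 + X) (h(X) = (2*X)*(X + 40) = (2*X)*(40 + X) = 2*X*(40 + X))
h(-27)*I(4 + 4*1) = (2*(-27)*(40 - 27))*3 = (2*(-27)*13)*3 = -702*3 = -2106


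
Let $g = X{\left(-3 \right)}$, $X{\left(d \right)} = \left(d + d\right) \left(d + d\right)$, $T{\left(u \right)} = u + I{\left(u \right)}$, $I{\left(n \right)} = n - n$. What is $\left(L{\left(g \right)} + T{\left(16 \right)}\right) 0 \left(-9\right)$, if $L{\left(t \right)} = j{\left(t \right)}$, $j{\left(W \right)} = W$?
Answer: $0$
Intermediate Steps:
$I{\left(n \right)} = 0$
$T{\left(u \right)} = u$ ($T{\left(u \right)} = u + 0 = u$)
$X{\left(d \right)} = 4 d^{2}$ ($X{\left(d \right)} = 2 d 2 d = 4 d^{2}$)
$g = 36$ ($g = 4 \left(-3\right)^{2} = 4 \cdot 9 = 36$)
$L{\left(t \right)} = t$
$\left(L{\left(g \right)} + T{\left(16 \right)}\right) 0 \left(-9\right) = \left(36 + 16\right) 0 \left(-9\right) = 52 \cdot 0 = 0$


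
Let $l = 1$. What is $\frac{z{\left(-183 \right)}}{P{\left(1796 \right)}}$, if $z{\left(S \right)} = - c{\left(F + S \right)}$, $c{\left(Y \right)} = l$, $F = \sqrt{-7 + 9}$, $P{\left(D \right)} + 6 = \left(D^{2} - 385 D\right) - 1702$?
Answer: $- \frac{1}{2532448} \approx -3.9487 \cdot 10^{-7}$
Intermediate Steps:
$P{\left(D \right)} = -1708 + D^{2} - 385 D$ ($P{\left(D \right)} = -6 - \left(1702 - D^{2} + 385 D\right) = -1708 + D^{2} - 385 D$)
$F = \sqrt{2} \approx 1.4142$
$c{\left(Y \right)} = 1$
$z{\left(S \right)} = -1$ ($z{\left(S \right)} = \left(-1\right) 1 = -1$)
$\frac{z{\left(-183 \right)}}{P{\left(1796 \right)}} = - \frac{1}{-1708 + 1796^{2} - 691460} = - \frac{1}{-1708 + 3225616 - 691460} = - \frac{1}{2532448}$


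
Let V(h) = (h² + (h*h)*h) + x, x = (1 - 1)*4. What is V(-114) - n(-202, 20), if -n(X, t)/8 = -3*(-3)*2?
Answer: -1468404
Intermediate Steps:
x = 0 (x = 0*4 = 0)
n(X, t) = -144 (n(X, t) = -8*(-3*(-3))*2 = -72*2 = -8*18 = -144)
V(h) = h² + h³ (V(h) = (h² + (h*h)*h) + 0 = (h² + h²*h) + 0 = (h² + h³) + 0 = h² + h³)
V(-114) - n(-202, 20) = (-114)²*(1 - 114) - 1*(-144) = 12996*(-113) + 144 = -1468548 + 144 = -1468404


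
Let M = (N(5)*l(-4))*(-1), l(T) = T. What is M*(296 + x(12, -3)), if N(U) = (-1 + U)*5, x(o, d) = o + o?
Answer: 25600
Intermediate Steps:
x(o, d) = 2*o
N(U) = -5 + 5*U
M = 80 (M = ((-5 + 5*5)*(-4))*(-1) = ((-5 + 25)*(-4))*(-1) = (20*(-4))*(-1) = -80*(-1) = 80)
M*(296 + x(12, -3)) = 80*(296 + 2*12) = 80*(296 + 24) = 80*320 = 25600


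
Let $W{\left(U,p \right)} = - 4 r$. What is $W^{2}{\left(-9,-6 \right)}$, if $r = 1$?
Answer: $16$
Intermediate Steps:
$W{\left(U,p \right)} = -4$ ($W{\left(U,p \right)} = \left(-4\right) 1 = -4$)
$W^{2}{\left(-9,-6 \right)} = \left(-4\right)^{2} = 16$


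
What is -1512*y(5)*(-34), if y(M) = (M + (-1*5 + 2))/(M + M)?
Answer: 51408/5 ≈ 10282.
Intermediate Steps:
y(M) = (-3 + M)/(2*M) (y(M) = (M + (-5 + 2))/((2*M)) = (M - 3)*(1/(2*M)) = (-3 + M)*(1/(2*M)) = (-3 + M)/(2*M))
-1512*y(5)*(-34) = -1512*(1/2)*(-3 + 5)/5*(-34) = -1512*(1/2)*(1/5)*2*(-34) = -1512*(-34)/5 = -1512*(-34/5) = 51408/5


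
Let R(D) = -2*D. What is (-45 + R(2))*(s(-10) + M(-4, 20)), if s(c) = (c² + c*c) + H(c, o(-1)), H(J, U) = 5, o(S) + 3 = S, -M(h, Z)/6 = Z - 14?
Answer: -8281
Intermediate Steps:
M(h, Z) = 84 - 6*Z (M(h, Z) = -6*(Z - 14) = -6*(-14 + Z) = 84 - 6*Z)
o(S) = -3 + S
s(c) = 5 + 2*c² (s(c) = (c² + c*c) + 5 = (c² + c²) + 5 = 2*c² + 5 = 5 + 2*c²)
(-45 + R(2))*(s(-10) + M(-4, 20)) = (-45 - 2*2)*((5 + 2*(-10)²) + (84 - 6*20)) = (-45 - 4)*((5 + 2*100) + (84 - 120)) = -49*((5 + 200) - 36) = -49*(205 - 36) = -49*169 = -8281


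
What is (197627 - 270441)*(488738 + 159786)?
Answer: -47221626536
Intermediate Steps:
(197627 - 270441)*(488738 + 159786) = -72814*648524 = -47221626536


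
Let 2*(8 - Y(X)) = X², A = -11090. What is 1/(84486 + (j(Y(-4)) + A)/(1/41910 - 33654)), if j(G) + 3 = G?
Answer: 1410439139/119162826005184 ≈ 1.1836e-5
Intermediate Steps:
Y(X) = 8 - X²/2
j(G) = -3 + G
1/(84486 + (j(Y(-4)) + A)/(1/41910 - 33654)) = 1/(84486 + ((-3 + (8 - ½*(-4)²)) - 11090)/(1/41910 - 33654)) = 1/(84486 + ((-3 + (8 - ½*16)) - 11090)/(1/41910 - 33654)) = 1/(84486 + ((-3 + (8 - 8)) - 11090)/(-1410439139/41910)) = 1/(84486 + ((-3 + 0) - 11090)*(-41910/1410439139)) = 1/(84486 + (-3 - 11090)*(-41910/1410439139)) = 1/(84486 - 11093*(-41910/1410439139)) = 1/(84486 + 464907630/1410439139) = 1/(119162826005184/1410439139) = 1410439139/119162826005184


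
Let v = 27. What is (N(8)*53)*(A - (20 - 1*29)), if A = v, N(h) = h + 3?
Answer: 20988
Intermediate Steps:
N(h) = 3 + h
A = 27
(N(8)*53)*(A - (20 - 1*29)) = ((3 + 8)*53)*(27 - (20 - 1*29)) = (11*53)*(27 - (20 - 29)) = 583*(27 - 1*(-9)) = 583*(27 + 9) = 583*36 = 20988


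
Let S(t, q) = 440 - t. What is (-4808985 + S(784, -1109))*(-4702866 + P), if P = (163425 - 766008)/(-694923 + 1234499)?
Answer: 12203933134902605271/539576 ≈ 2.2618e+13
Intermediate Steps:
P = -602583/539576 ≈ -1.1168
(-4808985 + S(784, -1109))*(-4702866 + P) = (-4808985 + (440 - 1*784))*(-4702866 - 602583/539576) = (-4808985 + (440 - 784))*(-2537554227399/539576) = (-4808985 - 344)*(-2537554227399/539576) = -4809329*(-2537554227399/539576) = 12203933134902605271/539576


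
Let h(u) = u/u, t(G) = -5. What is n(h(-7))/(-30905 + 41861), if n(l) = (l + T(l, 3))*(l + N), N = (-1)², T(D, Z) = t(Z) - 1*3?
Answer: -7/5478 ≈ -0.0012778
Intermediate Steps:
T(D, Z) = -8 (T(D, Z) = -5 - 1*3 = -5 - 3 = -8)
h(u) = 1
N = 1
n(l) = (1 + l)*(-8 + l) (n(l) = (l - 8)*(l + 1) = (-8 + l)*(1 + l) = (1 + l)*(-8 + l))
n(h(-7))/(-30905 + 41861) = (-8 + 1² - 7*1)/(-30905 + 41861) = (-8 + 1 - 7)/10956 = -14*1/10956 = -7/5478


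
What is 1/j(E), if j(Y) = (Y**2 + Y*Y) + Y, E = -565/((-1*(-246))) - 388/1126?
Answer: 4795424001/54245470415 ≈ 0.088402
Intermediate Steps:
E = -365819/138498 (E = -565/246 - 388*1/1126 = -565*1/246 - 194/563 = -565/246 - 194/563 = -365819/138498 ≈ -2.6413)
j(Y) = Y + 2*Y**2 (j(Y) = (Y**2 + Y**2) + Y = 2*Y**2 + Y = Y + 2*Y**2)
1/j(E) = 1/(-365819*(1 + 2*(-365819/138498))/138498) = 1/(-365819*(1 - 365819/69249)/138498) = 1/(-365819/138498*(-296570/69249)) = 1/(54245470415/4795424001) = 4795424001/54245470415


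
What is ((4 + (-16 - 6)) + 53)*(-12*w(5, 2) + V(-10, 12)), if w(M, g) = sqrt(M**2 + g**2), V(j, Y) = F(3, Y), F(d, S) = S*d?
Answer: 1260 - 420*sqrt(29) ≈ -1001.8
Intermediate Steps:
V(j, Y) = 3*Y (V(j, Y) = Y*3 = 3*Y)
((4 + (-16 - 6)) + 53)*(-12*w(5, 2) + V(-10, 12)) = ((4 + (-16 - 6)) + 53)*(-12*sqrt(5**2 + 2**2) + 3*12) = ((4 - 22) + 53)*(-12*sqrt(25 + 4) + 36) = (-18 + 53)*(-12*sqrt(29) + 36) = 35*(36 - 12*sqrt(29)) = 1260 - 420*sqrt(29)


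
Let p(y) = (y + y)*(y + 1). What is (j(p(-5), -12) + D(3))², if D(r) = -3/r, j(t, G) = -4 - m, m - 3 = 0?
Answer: 64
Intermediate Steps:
m = 3 (m = 3 + 0 = 3)
p(y) = 2*y*(1 + y) (p(y) = (2*y)*(1 + y) = 2*y*(1 + y))
j(t, G) = -7 (j(t, G) = -4 - 1*3 = -4 - 3 = -7)
(j(p(-5), -12) + D(3))² = (-7 - 3/3)² = (-7 - 3*⅓)² = (-7 - 1)² = (-8)² = 64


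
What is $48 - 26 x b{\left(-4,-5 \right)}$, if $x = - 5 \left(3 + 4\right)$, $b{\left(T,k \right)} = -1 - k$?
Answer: $3688$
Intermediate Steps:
$x = -35$ ($x = \left(-5\right) 7 = -35$)
$48 - 26 x b{\left(-4,-5 \right)} = 48 - 26 \left(- 35 \left(-1 - -5\right)\right) = 48 - 26 \left(- 35 \left(-1 + 5\right)\right) = 48 - 26 \left(\left(-35\right) 4\right) = 48 - -3640 = 48 + 3640 = 3688$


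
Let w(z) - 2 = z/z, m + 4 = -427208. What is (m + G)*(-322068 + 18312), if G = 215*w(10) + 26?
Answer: 129564387996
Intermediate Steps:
m = -427212 (m = -4 - 427208 = -427212)
w(z) = 3 (w(z) = 2 + z/z = 2 + 1 = 3)
G = 671 (G = 215*3 + 26 = 645 + 26 = 671)
(m + G)*(-322068 + 18312) = (-427212 + 671)*(-322068 + 18312) = -426541*(-303756) = 129564387996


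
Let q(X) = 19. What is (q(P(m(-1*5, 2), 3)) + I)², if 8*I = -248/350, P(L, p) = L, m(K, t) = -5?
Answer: 43811161/122500 ≈ 357.64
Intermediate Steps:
I = -31/350 (I = (-248/350)/8 = (-248*1/350)/8 = (⅛)*(-124/175) = -31/350 ≈ -0.088571)
(q(P(m(-1*5, 2), 3)) + I)² = (19 - 31/350)² = (6619/350)² = 43811161/122500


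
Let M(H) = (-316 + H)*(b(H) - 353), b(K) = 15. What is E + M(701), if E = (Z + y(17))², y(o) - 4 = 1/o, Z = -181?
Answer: -28559506/289 ≈ -98822.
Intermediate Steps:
y(o) = 4 + 1/o
M(H) = 106808 - 338*H (M(H) = (-316 + H)*(15 - 353) = (-316 + H)*(-338) = 106808 - 338*H)
E = 9048064/289 (E = (-181 + (4 + 1/17))² = (-181 + 69/17)² = (-3008/17)² = 9048064/289 ≈ 31308.)
E + M(701) = 9048064/289 + (106808 - 338*701) = 9048064/289 + (106808 - 236938) = 9048064/289 - 130130 = -28559506/289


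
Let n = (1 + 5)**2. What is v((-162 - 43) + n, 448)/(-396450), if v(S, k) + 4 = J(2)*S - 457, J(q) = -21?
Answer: -1544/198225 ≈ -0.0077891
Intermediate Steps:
n = 36 (n = 6**2 = 36)
v(S, k) = -461 - 21*S (v(S, k) = -4 + (-21*S - 457) = -4 + (-457 - 21*S) = -461 - 21*S)
v((-162 - 43) + n, 448)/(-396450) = (-461 - 21*((-162 - 43) + 36))/(-396450) = (-461 - 21*(-205 + 36))*(-1/396450) = (-461 - 21*(-169))*(-1/396450) = (-461 + 3549)*(-1/396450) = 3088*(-1/396450) = -1544/198225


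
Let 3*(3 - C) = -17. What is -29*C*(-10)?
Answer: 7540/3 ≈ 2513.3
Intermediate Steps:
C = 26/3 (C = 3 - 1/3*(-17) = 3 + 17/3 = 26/3 ≈ 8.6667)
-29*C*(-10) = -29*26/3*(-10) = -754/3*(-10) = 7540/3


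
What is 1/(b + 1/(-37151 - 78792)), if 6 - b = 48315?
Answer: -115943/5601090388 ≈ -2.0700e-5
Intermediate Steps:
b = -48309 (b = 6 - 1*48315 = 6 - 48315 = -48309)
1/(b + 1/(-37151 - 78792)) = 1/(-48309 + 1/(-37151 - 78792)) = 1/(-48309 + 1/(-115943)) = 1/(-48309 - 1/115943) = 1/(-5601090388/115943) = -115943/5601090388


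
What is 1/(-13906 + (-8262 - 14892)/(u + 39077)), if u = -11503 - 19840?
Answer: -1289/17928693 ≈ -7.1896e-5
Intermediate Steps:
u = -31343
1/(-13906 + (-8262 - 14892)/(u + 39077)) = 1/(-13906 + (-8262 - 14892)/(-31343 + 39077)) = 1/(-13906 - 23154/7734) = 1/(-13906 - 23154*1/7734) = 1/(-13906 - 3859/1289) = 1/(-17928693/1289) = -1289/17928693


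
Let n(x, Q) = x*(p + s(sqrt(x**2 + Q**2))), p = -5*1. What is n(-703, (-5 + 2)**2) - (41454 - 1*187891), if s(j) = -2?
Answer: 151358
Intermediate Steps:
p = -5
n(x, Q) = -7*x (n(x, Q) = x*(-5 - 2) = x*(-7) = -7*x)
n(-703, (-5 + 2)**2) - (41454 - 1*187891) = -7*(-703) - (41454 - 1*187891) = 4921 - (41454 - 187891) = 4921 - 1*(-146437) = 4921 + 146437 = 151358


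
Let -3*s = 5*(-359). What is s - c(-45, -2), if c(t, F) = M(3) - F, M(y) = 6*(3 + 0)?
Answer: 1735/3 ≈ 578.33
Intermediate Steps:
M(y) = 18 (M(y) = 6*3 = 18)
s = 1795/3 (s = -5*(-359)/3 = -1/3*(-1795) = 1795/3 ≈ 598.33)
c(t, F) = 18 - F
s - c(-45, -2) = 1795/3 - (18 - 1*(-2)) = 1795/3 - (18 + 2) = 1795/3 - 1*20 = 1795/3 - 20 = 1735/3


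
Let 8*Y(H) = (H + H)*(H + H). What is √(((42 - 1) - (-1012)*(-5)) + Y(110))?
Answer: √1031 ≈ 32.109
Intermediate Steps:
Y(H) = H²/2 (Y(H) = ((H + H)*(H + H))/8 = ((2*H)*(2*H))/8 = (4*H²)/8 = H²/2)
√(((42 - 1) - (-1012)*(-5)) + Y(110)) = √(((42 - 1) - (-1012)*(-5)) + (½)*110²) = √((41 - 22*230) + (½)*12100) = √((41 - 5060) + 6050) = √(-5019 + 6050) = √1031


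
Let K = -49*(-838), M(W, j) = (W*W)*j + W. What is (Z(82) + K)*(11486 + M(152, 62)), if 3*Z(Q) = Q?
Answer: 59336531016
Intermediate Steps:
M(W, j) = W + j*W**2 (M(W, j) = W**2*j + W = j*W**2 + W = W + j*W**2)
Z(Q) = Q/3
K = 41062
(Z(82) + K)*(11486 + M(152, 62)) = ((1/3)*82 + 41062)*(11486 + 152*(1 + 152*62)) = (82/3 + 41062)*(11486 + 152*(1 + 9424)) = 123268*(11486 + 152*9425)/3 = 123268*(11486 + 1432600)/3 = (123268/3)*1444086 = 59336531016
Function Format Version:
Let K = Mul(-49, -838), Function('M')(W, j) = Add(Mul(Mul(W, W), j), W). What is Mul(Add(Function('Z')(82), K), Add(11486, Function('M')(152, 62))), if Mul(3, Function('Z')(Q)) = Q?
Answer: 59336531016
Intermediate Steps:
Function('M')(W, j) = Add(W, Mul(j, Pow(W, 2))) (Function('M')(W, j) = Add(Mul(Pow(W, 2), j), W) = Add(Mul(j, Pow(W, 2)), W) = Add(W, Mul(j, Pow(W, 2))))
Function('Z')(Q) = Mul(Rational(1, 3), Q)
K = 41062
Mul(Add(Function('Z')(82), K), Add(11486, Function('M')(152, 62))) = Mul(Add(Mul(Rational(1, 3), 82), 41062), Add(11486, Mul(152, Add(1, Mul(152, 62))))) = Mul(Add(Rational(82, 3), 41062), Add(11486, Mul(152, Add(1, 9424)))) = Mul(Rational(123268, 3), Add(11486, Mul(152, 9425))) = Mul(Rational(123268, 3), Add(11486, 1432600)) = Mul(Rational(123268, 3), 1444086) = 59336531016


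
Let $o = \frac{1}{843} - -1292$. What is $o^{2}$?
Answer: $\frac{1186262970649}{710649} \approx 1.6693 \cdot 10^{6}$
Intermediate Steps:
$o = \frac{1089157}{843}$ ($o = \frac{1}{843} + 1292 = \frac{1089157}{843} \approx 1292.0$)
$o^{2} = \left(\frac{1089157}{843}\right)^{2} = \frac{1186262970649}{710649}$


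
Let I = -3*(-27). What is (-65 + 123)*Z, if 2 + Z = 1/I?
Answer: -9338/81 ≈ -115.28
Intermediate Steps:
I = 81
Z = -161/81 (Z = -2 + 1/81 = -161/81 ≈ -1.9877)
(-65 + 123)*Z = (-65 + 123)*(-161/81) = 58*(-161/81) = -9338/81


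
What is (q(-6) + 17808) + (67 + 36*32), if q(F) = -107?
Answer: 18920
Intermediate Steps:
(q(-6) + 17808) + (67 + 36*32) = (-107 + 17808) + (67 + 36*32) = 17701 + (67 + 1152) = 17701 + 1219 = 18920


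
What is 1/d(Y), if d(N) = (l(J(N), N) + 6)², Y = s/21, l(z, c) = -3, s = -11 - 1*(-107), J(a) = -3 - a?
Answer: ⅑ ≈ 0.11111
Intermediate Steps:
s = 96 (s = -11 + 107 = 96)
Y = 32/7 (Y = 96/21 = 96*(1/21) = 32/7 ≈ 4.5714)
d(N) = 9 (d(N) = (-3 + 6)² = 3² = 9)
1/d(Y) = 1/9 = ⅑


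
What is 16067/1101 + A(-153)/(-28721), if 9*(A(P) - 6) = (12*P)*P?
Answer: 38826299/2874711 ≈ 13.506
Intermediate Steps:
A(P) = 6 + 4*P²/3 (A(P) = 6 + ((12*P)*P)/9 = 6 + (12*P²)/9 = 6 + 4*P²/3)
16067/1101 + A(-153)/(-28721) = 16067/1101 + (6 + (4/3)*(-153)²)/(-28721) = 16067*(1/1101) + (6 + (4/3)*23409)*(-1/28721) = 16067/1101 + (6 + 31212)*(-1/28721) = 16067/1101 + 31218*(-1/28721) = 16067/1101 - 2838/2611 = 38826299/2874711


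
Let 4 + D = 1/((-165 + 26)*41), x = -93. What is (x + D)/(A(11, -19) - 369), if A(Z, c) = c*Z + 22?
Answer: 138201/792161 ≈ 0.17446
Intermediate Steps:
A(Z, c) = 22 + Z*c (A(Z, c) = Z*c + 22 = 22 + Z*c)
D = -22797/5699 (D = -4 + 1/((-165 + 26)*41) = -4 + (1/41)/(-139) = -4 - 1/139*1/41 = -4 - 1/5699 = -22797/5699 ≈ -4.0002)
(x + D)/(A(11, -19) - 369) = (-93 - 22797/5699)/((22 + 11*(-19)) - 369) = -552804/(5699*((22 - 209) - 369)) = -552804/(5699*(-187 - 369)) = -552804/5699/(-556) = -552804/5699*(-1/556) = 138201/792161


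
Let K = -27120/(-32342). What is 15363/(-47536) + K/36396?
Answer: -753449860729/2331481221648 ≈ -0.32316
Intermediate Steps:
K = 13560/16171 (K = -27120*(-1/32342) = 13560/16171 ≈ 0.83854)
15363/(-47536) + K/36396 = 15363/(-47536) + (13560/16171)/36396 = 15363*(-1/47536) + (13560/16171)*(1/36396) = -15363/47536 + 1130/49046643 = -753449860729/2331481221648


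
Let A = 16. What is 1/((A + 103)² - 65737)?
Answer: -1/51576 ≈ -1.9389e-5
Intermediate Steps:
1/((A + 103)² - 65737) = 1/((16 + 103)² - 65737) = 1/(119² - 65737) = 1/(14161 - 65737) = 1/(-51576) = -1/51576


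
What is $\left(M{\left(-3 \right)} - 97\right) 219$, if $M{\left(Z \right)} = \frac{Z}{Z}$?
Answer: $-21024$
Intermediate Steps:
$M{\left(Z \right)} = 1$
$\left(M{\left(-3 \right)} - 97\right) 219 = \left(1 - 97\right) 219 = \left(-96\right) 219 = -21024$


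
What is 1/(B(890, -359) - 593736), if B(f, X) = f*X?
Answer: -1/913246 ≈ -1.0950e-6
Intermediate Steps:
B(f, X) = X*f
1/(B(890, -359) - 593736) = 1/(-359*890 - 593736) = 1/(-319510 - 593736) = 1/(-913246) = -1/913246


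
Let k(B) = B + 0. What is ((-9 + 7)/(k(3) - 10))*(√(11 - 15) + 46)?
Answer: 92/7 + 4*I/7 ≈ 13.143 + 0.57143*I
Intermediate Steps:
k(B) = B
((-9 + 7)/(k(3) - 10))*(√(11 - 15) + 46) = ((-9 + 7)/(3 - 10))*(√(11 - 15) + 46) = (-2/(-7))*(√(-4) + 46) = (-2*(-⅐))*(2*I + 46) = 2*(46 + 2*I)/7 = 92/7 + 4*I/7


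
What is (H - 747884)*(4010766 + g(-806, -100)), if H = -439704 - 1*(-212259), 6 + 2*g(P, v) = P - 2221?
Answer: -7820674611171/2 ≈ -3.9103e+12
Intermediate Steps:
g(P, v) = -2227/2 + P/2 (g(P, v) = -3 + (P - 2221)/2 = -3 + (-2221 + P)/2 = -3 + (-2221/2 + P/2) = -2227/2 + P/2)
H = -227445 (H = -439704 + 212259 = -227445)
(H - 747884)*(4010766 + g(-806, -100)) = (-227445 - 747884)*(4010766 + (-2227/2 + (½)*(-806))) = -975329*(4010766 + (-2227/2 - 403)) = -975329*(4010766 - 3033/2) = -975329*8018499/2 = -7820674611171/2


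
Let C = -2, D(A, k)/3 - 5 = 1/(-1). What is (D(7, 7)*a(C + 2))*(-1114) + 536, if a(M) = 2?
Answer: -26200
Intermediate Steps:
D(A, k) = 12 (D(A, k) = 15 + 3*(1/(-1)) = 15 + 3*(1*(-1)) = 15 + 3*(-1) = 15 - 3 = 12)
(D(7, 7)*a(C + 2))*(-1114) + 536 = (12*2)*(-1114) + 536 = 24*(-1114) + 536 = -26736 + 536 = -26200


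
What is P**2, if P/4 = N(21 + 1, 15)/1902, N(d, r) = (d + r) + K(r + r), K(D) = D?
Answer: 17956/904401 ≈ 0.019854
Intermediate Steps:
N(d, r) = d + 3*r (N(d, r) = (d + r) + (r + r) = (d + r) + 2*r = d + 3*r)
P = 134/951 (P = 4*(((21 + 1) + 3*15)/1902) = 4*((22 + 45)*(1/1902)) = 4*(67*(1/1902)) = 4*(67/1902) = 134/951 ≈ 0.14090)
P**2 = (134/951)**2 = 17956/904401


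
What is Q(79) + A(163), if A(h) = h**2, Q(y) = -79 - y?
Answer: 26411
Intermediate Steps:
Q(79) + A(163) = (-79 - 1*79) + 163**2 = (-79 - 79) + 26569 = -158 + 26569 = 26411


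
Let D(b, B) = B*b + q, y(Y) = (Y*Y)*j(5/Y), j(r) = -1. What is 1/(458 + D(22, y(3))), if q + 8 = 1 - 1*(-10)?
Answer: 1/263 ≈ 0.0038023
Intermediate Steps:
q = 3 (q = -8 + (1 - 1*(-10)) = -8 + (1 + 10) = -8 + 11 = 3)
y(Y) = -Y² (y(Y) = (Y*Y)*(-1) = Y²*(-1) = -Y²)
D(b, B) = 3 + B*b (D(b, B) = B*b + 3 = 3 + B*b)
1/(458 + D(22, y(3))) = 1/(458 + (3 - 1*3²*22)) = 1/(458 + (3 - 1*9*22)) = 1/(458 + (3 - 9*22)) = 1/(458 + (3 - 198)) = 1/(458 - 195) = 1/263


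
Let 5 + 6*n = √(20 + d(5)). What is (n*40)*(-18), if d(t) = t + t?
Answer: 600 - 120*√30 ≈ -57.267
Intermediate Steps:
d(t) = 2*t
n = -⅚ + √30/6 (n = -⅚ + √(20 + 2*5)/6 = -⅚ + √(20 + 10)/6 = -⅚ + √30/6 ≈ 0.079538)
(n*40)*(-18) = ((-⅚ + √30/6)*40)*(-18) = (-100/3 + 20*√30/3)*(-18) = 600 - 120*√30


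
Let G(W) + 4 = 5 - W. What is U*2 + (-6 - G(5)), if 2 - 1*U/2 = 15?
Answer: -54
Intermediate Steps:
U = -26 (U = 4 - 2*15 = 4 - 30 = -26)
G(W) = 1 - W (G(W) = -4 + (5 - W) = 1 - W)
U*2 + (-6 - G(5)) = -26*2 + (-6 - (1 - 1*5)) = -52 + (-6 - (1 - 5)) = -52 + (-6 - 1*(-4)) = -52 + (-6 + 4) = -52 - 2 = -54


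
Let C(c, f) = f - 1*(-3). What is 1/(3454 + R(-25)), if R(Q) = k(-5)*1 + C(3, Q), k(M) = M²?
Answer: 1/3457 ≈ 0.00028927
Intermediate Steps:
C(c, f) = 3 + f (C(c, f) = f + 3 = 3 + f)
R(Q) = 28 + Q (R(Q) = (-5)²*1 + (3 + Q) = 25*1 + (3 + Q) = 25 + (3 + Q) = 28 + Q)
1/(3454 + R(-25)) = 1/(3454 + (28 - 25)) = 1/(3454 + 3) = 1/3457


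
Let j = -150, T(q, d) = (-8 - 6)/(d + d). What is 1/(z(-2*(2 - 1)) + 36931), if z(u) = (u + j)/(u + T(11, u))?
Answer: 3/110489 ≈ 2.7152e-5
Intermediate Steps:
T(q, d) = -7/d (T(q, d) = -14*1/(2*d) = -7/d)
z(u) = (-150 + u)/(u - 7/u) (z(u) = (u - 150)/(u - 7/u) = (-150 + u)/(u - 7/u))
1/(z(-2*(2 - 1)) + 36931) = 1/((-2*(2 - 1))*(-150 - 2*(2 - 1))/(-7 + (-2*(2 - 1))²) + 36931) = 1/((-2*1)*(-150 - 2*1)/(-7 + (-2*1)²) + 36931) = 1/(-2*(-150 - 2)/(-7 + (-2)²) + 36931) = 1/(-2*(-152)/(-7 + 4) + 36931) = 1/(-2*(-152)/(-3) + 36931) = 1/(-2*(-⅓)*(-152) + 36931) = 1/(-304/3 + 36931) = 1/(110489/3) = 3/110489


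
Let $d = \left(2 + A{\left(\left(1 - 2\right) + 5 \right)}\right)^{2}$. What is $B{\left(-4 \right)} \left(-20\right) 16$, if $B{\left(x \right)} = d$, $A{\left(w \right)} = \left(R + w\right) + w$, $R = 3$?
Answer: $-54080$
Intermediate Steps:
$A{\left(w \right)} = 3 + 2 w$ ($A{\left(w \right)} = \left(3 + w\right) + w = 3 + 2 w$)
$d = 169$ ($d = \left(2 + \left(3 + 2 \left(\left(1 - 2\right) + 5\right)\right)\right)^{2} = \left(2 + \left(3 + 2 \left(-1 + 5\right)\right)\right)^{2} = \left(2 + \left(3 + 2 \cdot 4\right)\right)^{2} = \left(2 + \left(3 + 8\right)\right)^{2} = \left(2 + 11\right)^{2} = 13^{2} = 169$)
$B{\left(x \right)} = 169$
$B{\left(-4 \right)} \left(-20\right) 16 = 169 \left(-20\right) 16 = \left(-3380\right) 16 = -54080$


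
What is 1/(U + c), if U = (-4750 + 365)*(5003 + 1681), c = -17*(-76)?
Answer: -1/29308048 ≈ -3.4120e-8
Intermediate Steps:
c = 1292
U = -29309340 (U = -4385*6684 = -29309340)
1/(U + c) = 1/(-29309340 + 1292) = 1/(-29308048) = -1/29308048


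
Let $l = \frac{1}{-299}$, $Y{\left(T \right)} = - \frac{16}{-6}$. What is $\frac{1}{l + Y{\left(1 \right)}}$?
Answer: $\frac{897}{2389} \approx 0.37547$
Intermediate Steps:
$Y{\left(T \right)} = \frac{8}{3}$ ($Y{\left(T \right)} = \left(-16\right) \left(- \frac{1}{6}\right) = \frac{8}{3}$)
$l = - \frac{1}{299} \approx -0.0033445$
$\frac{1}{l + Y{\left(1 \right)}} = \frac{1}{- \frac{1}{299} + \frac{8}{3}} = \frac{1}{\frac{2389}{897}} = \frac{897}{2389}$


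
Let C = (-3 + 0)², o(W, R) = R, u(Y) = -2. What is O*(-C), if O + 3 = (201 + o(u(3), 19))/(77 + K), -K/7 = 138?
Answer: 25983/889 ≈ 29.227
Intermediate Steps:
K = -966 (K = -7*138 = -966)
C = 9 (C = (-3)² = 9)
O = -2887/889 (O = -3 + (201 + 19)/(77 - 966) = -3 + 220/(-889) = -3 + 220*(-1/889) = -3 - 220/889 = -2887/889 ≈ -3.2475)
O*(-C) = -(-2887)*9/889 = -2887/889*(-9) = 25983/889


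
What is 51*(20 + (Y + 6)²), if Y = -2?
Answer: 1836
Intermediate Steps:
51*(20 + (Y + 6)²) = 51*(20 + (-2 + 6)²) = 51*(20 + 4²) = 51*(20 + 16) = 51*36 = 1836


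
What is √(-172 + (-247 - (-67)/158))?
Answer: I*√10449330/158 ≈ 20.459*I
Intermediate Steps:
√(-172 + (-247 - (-67)/158)) = √(-172 + (-247 - 1*(-67/158))) = √(-172 + (-247 + 67/158)) = √(-172 - 38959/158) = √(-66135/158) = I*√10449330/158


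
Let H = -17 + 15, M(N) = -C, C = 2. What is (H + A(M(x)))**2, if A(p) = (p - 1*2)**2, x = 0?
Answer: 196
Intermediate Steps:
M(N) = -2 (M(N) = -1*2 = -2)
A(p) = (-2 + p)**2 (A(p) = (p - 2)**2 = (-2 + p)**2)
H = -2
(H + A(M(x)))**2 = (-2 + (-2 - 2)**2)**2 = (-2 + (-4)**2)**2 = (-2 + 16)**2 = 14**2 = 196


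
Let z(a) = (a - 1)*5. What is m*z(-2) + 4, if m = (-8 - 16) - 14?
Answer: 574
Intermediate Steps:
z(a) = -5 + 5*a (z(a) = (-1 + a)*5 = -5 + 5*a)
m = -38 (m = -24 - 14 = -38)
m*z(-2) + 4 = -38*(-5 + 5*(-2)) + 4 = -38*(-5 - 10) + 4 = -38*(-15) + 4 = 570 + 4 = 574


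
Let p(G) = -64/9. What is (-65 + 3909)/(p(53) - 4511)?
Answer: -34596/40663 ≈ -0.85080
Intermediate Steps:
p(G) = -64/9 (p(G) = -64*⅑ = -64/9)
(-65 + 3909)/(p(53) - 4511) = (-65 + 3909)/(-64/9 - 4511) = 3844/(-40663/9) = 3844*(-9/40663) = -34596/40663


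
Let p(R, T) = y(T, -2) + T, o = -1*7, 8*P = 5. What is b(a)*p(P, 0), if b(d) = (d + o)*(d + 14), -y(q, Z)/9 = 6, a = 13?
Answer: -8748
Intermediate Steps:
P = 5/8 (P = (1/8)*5 = 5/8 ≈ 0.62500)
o = -7
y(q, Z) = -54 (y(q, Z) = -9*6 = -54)
b(d) = (-7 + d)*(14 + d) (b(d) = (d - 7)*(d + 14) = (-7 + d)*(14 + d))
p(R, T) = -54 + T
b(a)*p(P, 0) = (-98 + 13**2 + 7*13)*(-54 + 0) = (-98 + 169 + 91)*(-54) = 162*(-54) = -8748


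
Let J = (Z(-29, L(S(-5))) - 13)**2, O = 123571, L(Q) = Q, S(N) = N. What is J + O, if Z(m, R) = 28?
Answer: 123796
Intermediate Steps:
J = 225 (J = (28 - 13)**2 = 15**2 = 225)
J + O = 225 + 123571 = 123796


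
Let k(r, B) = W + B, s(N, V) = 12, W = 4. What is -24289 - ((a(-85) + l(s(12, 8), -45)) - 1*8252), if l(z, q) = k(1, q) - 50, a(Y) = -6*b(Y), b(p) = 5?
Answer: -15916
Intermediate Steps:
a(Y) = -30 (a(Y) = -6*5 = -30)
k(r, B) = 4 + B
l(z, q) = -46 + q (l(z, q) = (4 + q) - 50 = -46 + q)
-24289 - ((a(-85) + l(s(12, 8), -45)) - 1*8252) = -24289 - ((-30 + (-46 - 45)) - 1*8252) = -24289 - ((-30 - 91) - 8252) = -24289 - (-121 - 8252) = -24289 - 1*(-8373) = -24289 + 8373 = -15916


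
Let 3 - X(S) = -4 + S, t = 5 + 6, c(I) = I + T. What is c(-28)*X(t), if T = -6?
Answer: 136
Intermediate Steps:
c(I) = -6 + I (c(I) = I - 6 = -6 + I)
t = 11
X(S) = 7 - S (X(S) = 3 - (-4 + S) = 3 + (4 - S) = 7 - S)
c(-28)*X(t) = (-6 - 28)*(7 - 1*11) = -34*(7 - 11) = -34*(-4) = 136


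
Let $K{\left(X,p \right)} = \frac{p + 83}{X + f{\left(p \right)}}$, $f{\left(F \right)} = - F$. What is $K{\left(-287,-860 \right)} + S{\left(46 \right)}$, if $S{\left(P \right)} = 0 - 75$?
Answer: $- \frac{14584}{191} \approx -76.356$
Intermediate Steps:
$S{\left(P \right)} = -75$ ($S{\left(P \right)} = 0 - 75 = -75$)
$K{\left(X,p \right)} = \frac{83 + p}{X - p}$ ($K{\left(X,p \right)} = \frac{p + 83}{X - p} = \frac{83 + p}{X - p}$)
$K{\left(-287,-860 \right)} + S{\left(46 \right)} = \frac{83 - 860}{-287 - -860} - 75 = \frac{1}{-287 + 860} \left(-777\right) - 75 = \frac{1}{573} \left(-777\right) - 75 = - \frac{259}{191} - 75 = - \frac{14584}{191}$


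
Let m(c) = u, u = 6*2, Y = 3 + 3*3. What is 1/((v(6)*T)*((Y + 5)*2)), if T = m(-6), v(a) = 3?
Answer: 1/1224 ≈ 0.00081699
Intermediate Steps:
Y = 12 (Y = 3 + 9 = 12)
u = 12
m(c) = 12
T = 12
1/((v(6)*T)*((Y + 5)*2)) = 1/((3*12)*((12 + 5)*2)) = 1/(36*(17*2)) = 1/(36*34) = 1/1224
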